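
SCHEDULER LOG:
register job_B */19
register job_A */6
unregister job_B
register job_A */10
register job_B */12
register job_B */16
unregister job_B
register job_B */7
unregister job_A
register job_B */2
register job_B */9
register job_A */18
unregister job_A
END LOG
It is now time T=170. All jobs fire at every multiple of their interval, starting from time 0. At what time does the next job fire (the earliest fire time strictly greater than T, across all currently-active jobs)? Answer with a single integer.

Op 1: register job_B */19 -> active={job_B:*/19}
Op 2: register job_A */6 -> active={job_A:*/6, job_B:*/19}
Op 3: unregister job_B -> active={job_A:*/6}
Op 4: register job_A */10 -> active={job_A:*/10}
Op 5: register job_B */12 -> active={job_A:*/10, job_B:*/12}
Op 6: register job_B */16 -> active={job_A:*/10, job_B:*/16}
Op 7: unregister job_B -> active={job_A:*/10}
Op 8: register job_B */7 -> active={job_A:*/10, job_B:*/7}
Op 9: unregister job_A -> active={job_B:*/7}
Op 10: register job_B */2 -> active={job_B:*/2}
Op 11: register job_B */9 -> active={job_B:*/9}
Op 12: register job_A */18 -> active={job_A:*/18, job_B:*/9}
Op 13: unregister job_A -> active={job_B:*/9}
  job_B: interval 9, next fire after T=170 is 171
Earliest fire time = 171 (job job_B)

Answer: 171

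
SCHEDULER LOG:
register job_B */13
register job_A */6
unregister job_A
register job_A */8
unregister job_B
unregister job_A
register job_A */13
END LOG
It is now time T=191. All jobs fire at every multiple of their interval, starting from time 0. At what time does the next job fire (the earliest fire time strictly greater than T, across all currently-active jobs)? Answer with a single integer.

Answer: 195

Derivation:
Op 1: register job_B */13 -> active={job_B:*/13}
Op 2: register job_A */6 -> active={job_A:*/6, job_B:*/13}
Op 3: unregister job_A -> active={job_B:*/13}
Op 4: register job_A */8 -> active={job_A:*/8, job_B:*/13}
Op 5: unregister job_B -> active={job_A:*/8}
Op 6: unregister job_A -> active={}
Op 7: register job_A */13 -> active={job_A:*/13}
  job_A: interval 13, next fire after T=191 is 195
Earliest fire time = 195 (job job_A)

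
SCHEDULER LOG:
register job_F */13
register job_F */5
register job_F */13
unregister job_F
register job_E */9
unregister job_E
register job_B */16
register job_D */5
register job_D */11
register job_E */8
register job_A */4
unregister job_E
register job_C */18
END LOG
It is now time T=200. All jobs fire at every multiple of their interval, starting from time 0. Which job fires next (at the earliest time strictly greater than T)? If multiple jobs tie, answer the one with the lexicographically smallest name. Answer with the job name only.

Op 1: register job_F */13 -> active={job_F:*/13}
Op 2: register job_F */5 -> active={job_F:*/5}
Op 3: register job_F */13 -> active={job_F:*/13}
Op 4: unregister job_F -> active={}
Op 5: register job_E */9 -> active={job_E:*/9}
Op 6: unregister job_E -> active={}
Op 7: register job_B */16 -> active={job_B:*/16}
Op 8: register job_D */5 -> active={job_B:*/16, job_D:*/5}
Op 9: register job_D */11 -> active={job_B:*/16, job_D:*/11}
Op 10: register job_E */8 -> active={job_B:*/16, job_D:*/11, job_E:*/8}
Op 11: register job_A */4 -> active={job_A:*/4, job_B:*/16, job_D:*/11, job_E:*/8}
Op 12: unregister job_E -> active={job_A:*/4, job_B:*/16, job_D:*/11}
Op 13: register job_C */18 -> active={job_A:*/4, job_B:*/16, job_C:*/18, job_D:*/11}
  job_A: interval 4, next fire after T=200 is 204
  job_B: interval 16, next fire after T=200 is 208
  job_C: interval 18, next fire after T=200 is 216
  job_D: interval 11, next fire after T=200 is 209
Earliest = 204, winner (lex tiebreak) = job_A

Answer: job_A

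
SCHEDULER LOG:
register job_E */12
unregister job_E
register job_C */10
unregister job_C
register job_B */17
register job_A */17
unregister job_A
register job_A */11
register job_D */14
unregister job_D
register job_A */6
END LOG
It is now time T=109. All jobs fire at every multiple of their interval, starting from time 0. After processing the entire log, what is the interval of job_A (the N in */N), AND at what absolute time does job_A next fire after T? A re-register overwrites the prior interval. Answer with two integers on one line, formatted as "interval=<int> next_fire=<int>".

Answer: interval=6 next_fire=114

Derivation:
Op 1: register job_E */12 -> active={job_E:*/12}
Op 2: unregister job_E -> active={}
Op 3: register job_C */10 -> active={job_C:*/10}
Op 4: unregister job_C -> active={}
Op 5: register job_B */17 -> active={job_B:*/17}
Op 6: register job_A */17 -> active={job_A:*/17, job_B:*/17}
Op 7: unregister job_A -> active={job_B:*/17}
Op 8: register job_A */11 -> active={job_A:*/11, job_B:*/17}
Op 9: register job_D */14 -> active={job_A:*/11, job_B:*/17, job_D:*/14}
Op 10: unregister job_D -> active={job_A:*/11, job_B:*/17}
Op 11: register job_A */6 -> active={job_A:*/6, job_B:*/17}
Final interval of job_A = 6
Next fire of job_A after T=109: (109//6+1)*6 = 114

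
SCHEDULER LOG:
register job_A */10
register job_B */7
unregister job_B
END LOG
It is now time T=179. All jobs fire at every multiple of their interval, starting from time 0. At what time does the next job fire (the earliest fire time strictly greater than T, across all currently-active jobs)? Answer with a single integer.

Answer: 180

Derivation:
Op 1: register job_A */10 -> active={job_A:*/10}
Op 2: register job_B */7 -> active={job_A:*/10, job_B:*/7}
Op 3: unregister job_B -> active={job_A:*/10}
  job_A: interval 10, next fire after T=179 is 180
Earliest fire time = 180 (job job_A)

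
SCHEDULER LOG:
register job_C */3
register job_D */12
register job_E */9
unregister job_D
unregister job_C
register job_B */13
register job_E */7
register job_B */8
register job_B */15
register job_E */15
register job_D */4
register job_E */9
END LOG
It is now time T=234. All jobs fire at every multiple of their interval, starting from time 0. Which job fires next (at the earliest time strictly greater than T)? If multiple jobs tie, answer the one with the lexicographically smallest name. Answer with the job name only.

Answer: job_D

Derivation:
Op 1: register job_C */3 -> active={job_C:*/3}
Op 2: register job_D */12 -> active={job_C:*/3, job_D:*/12}
Op 3: register job_E */9 -> active={job_C:*/3, job_D:*/12, job_E:*/9}
Op 4: unregister job_D -> active={job_C:*/3, job_E:*/9}
Op 5: unregister job_C -> active={job_E:*/9}
Op 6: register job_B */13 -> active={job_B:*/13, job_E:*/9}
Op 7: register job_E */7 -> active={job_B:*/13, job_E:*/7}
Op 8: register job_B */8 -> active={job_B:*/8, job_E:*/7}
Op 9: register job_B */15 -> active={job_B:*/15, job_E:*/7}
Op 10: register job_E */15 -> active={job_B:*/15, job_E:*/15}
Op 11: register job_D */4 -> active={job_B:*/15, job_D:*/4, job_E:*/15}
Op 12: register job_E */9 -> active={job_B:*/15, job_D:*/4, job_E:*/9}
  job_B: interval 15, next fire after T=234 is 240
  job_D: interval 4, next fire after T=234 is 236
  job_E: interval 9, next fire after T=234 is 243
Earliest = 236, winner (lex tiebreak) = job_D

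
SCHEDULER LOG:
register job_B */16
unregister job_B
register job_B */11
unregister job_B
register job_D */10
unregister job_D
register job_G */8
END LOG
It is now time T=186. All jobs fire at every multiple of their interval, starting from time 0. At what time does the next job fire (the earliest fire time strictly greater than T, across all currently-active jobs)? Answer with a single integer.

Op 1: register job_B */16 -> active={job_B:*/16}
Op 2: unregister job_B -> active={}
Op 3: register job_B */11 -> active={job_B:*/11}
Op 4: unregister job_B -> active={}
Op 5: register job_D */10 -> active={job_D:*/10}
Op 6: unregister job_D -> active={}
Op 7: register job_G */8 -> active={job_G:*/8}
  job_G: interval 8, next fire after T=186 is 192
Earliest fire time = 192 (job job_G)

Answer: 192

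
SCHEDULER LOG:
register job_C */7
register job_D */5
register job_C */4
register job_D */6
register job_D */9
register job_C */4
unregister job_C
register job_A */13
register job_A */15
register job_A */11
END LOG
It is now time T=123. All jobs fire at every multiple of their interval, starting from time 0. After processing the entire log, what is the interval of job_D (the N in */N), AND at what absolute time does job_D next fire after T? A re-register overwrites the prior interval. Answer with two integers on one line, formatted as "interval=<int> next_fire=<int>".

Answer: interval=9 next_fire=126

Derivation:
Op 1: register job_C */7 -> active={job_C:*/7}
Op 2: register job_D */5 -> active={job_C:*/7, job_D:*/5}
Op 3: register job_C */4 -> active={job_C:*/4, job_D:*/5}
Op 4: register job_D */6 -> active={job_C:*/4, job_D:*/6}
Op 5: register job_D */9 -> active={job_C:*/4, job_D:*/9}
Op 6: register job_C */4 -> active={job_C:*/4, job_D:*/9}
Op 7: unregister job_C -> active={job_D:*/9}
Op 8: register job_A */13 -> active={job_A:*/13, job_D:*/9}
Op 9: register job_A */15 -> active={job_A:*/15, job_D:*/9}
Op 10: register job_A */11 -> active={job_A:*/11, job_D:*/9}
Final interval of job_D = 9
Next fire of job_D after T=123: (123//9+1)*9 = 126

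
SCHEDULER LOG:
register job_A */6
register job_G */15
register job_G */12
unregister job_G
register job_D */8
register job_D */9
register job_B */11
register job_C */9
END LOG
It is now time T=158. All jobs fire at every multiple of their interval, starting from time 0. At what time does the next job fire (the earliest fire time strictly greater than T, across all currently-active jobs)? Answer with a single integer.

Answer: 162

Derivation:
Op 1: register job_A */6 -> active={job_A:*/6}
Op 2: register job_G */15 -> active={job_A:*/6, job_G:*/15}
Op 3: register job_G */12 -> active={job_A:*/6, job_G:*/12}
Op 4: unregister job_G -> active={job_A:*/6}
Op 5: register job_D */8 -> active={job_A:*/6, job_D:*/8}
Op 6: register job_D */9 -> active={job_A:*/6, job_D:*/9}
Op 7: register job_B */11 -> active={job_A:*/6, job_B:*/11, job_D:*/9}
Op 8: register job_C */9 -> active={job_A:*/6, job_B:*/11, job_C:*/9, job_D:*/9}
  job_A: interval 6, next fire after T=158 is 162
  job_B: interval 11, next fire after T=158 is 165
  job_C: interval 9, next fire after T=158 is 162
  job_D: interval 9, next fire after T=158 is 162
Earliest fire time = 162 (job job_A)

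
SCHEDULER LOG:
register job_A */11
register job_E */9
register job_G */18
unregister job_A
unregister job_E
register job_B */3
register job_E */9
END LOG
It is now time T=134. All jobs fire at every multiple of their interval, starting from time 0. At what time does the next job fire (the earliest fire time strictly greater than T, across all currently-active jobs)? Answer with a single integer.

Answer: 135

Derivation:
Op 1: register job_A */11 -> active={job_A:*/11}
Op 2: register job_E */9 -> active={job_A:*/11, job_E:*/9}
Op 3: register job_G */18 -> active={job_A:*/11, job_E:*/9, job_G:*/18}
Op 4: unregister job_A -> active={job_E:*/9, job_G:*/18}
Op 5: unregister job_E -> active={job_G:*/18}
Op 6: register job_B */3 -> active={job_B:*/3, job_G:*/18}
Op 7: register job_E */9 -> active={job_B:*/3, job_E:*/9, job_G:*/18}
  job_B: interval 3, next fire after T=134 is 135
  job_E: interval 9, next fire after T=134 is 135
  job_G: interval 18, next fire after T=134 is 144
Earliest fire time = 135 (job job_B)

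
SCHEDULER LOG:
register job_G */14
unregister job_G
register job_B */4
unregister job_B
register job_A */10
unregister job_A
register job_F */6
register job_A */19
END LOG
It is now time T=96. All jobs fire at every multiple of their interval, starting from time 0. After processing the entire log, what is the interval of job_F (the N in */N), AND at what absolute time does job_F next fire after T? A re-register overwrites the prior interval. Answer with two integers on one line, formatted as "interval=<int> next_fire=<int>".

Answer: interval=6 next_fire=102

Derivation:
Op 1: register job_G */14 -> active={job_G:*/14}
Op 2: unregister job_G -> active={}
Op 3: register job_B */4 -> active={job_B:*/4}
Op 4: unregister job_B -> active={}
Op 5: register job_A */10 -> active={job_A:*/10}
Op 6: unregister job_A -> active={}
Op 7: register job_F */6 -> active={job_F:*/6}
Op 8: register job_A */19 -> active={job_A:*/19, job_F:*/6}
Final interval of job_F = 6
Next fire of job_F after T=96: (96//6+1)*6 = 102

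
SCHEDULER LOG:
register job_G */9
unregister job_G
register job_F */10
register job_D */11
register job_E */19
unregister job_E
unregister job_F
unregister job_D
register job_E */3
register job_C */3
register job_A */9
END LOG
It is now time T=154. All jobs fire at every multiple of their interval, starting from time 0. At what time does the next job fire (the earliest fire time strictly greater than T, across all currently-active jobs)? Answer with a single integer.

Op 1: register job_G */9 -> active={job_G:*/9}
Op 2: unregister job_G -> active={}
Op 3: register job_F */10 -> active={job_F:*/10}
Op 4: register job_D */11 -> active={job_D:*/11, job_F:*/10}
Op 5: register job_E */19 -> active={job_D:*/11, job_E:*/19, job_F:*/10}
Op 6: unregister job_E -> active={job_D:*/11, job_F:*/10}
Op 7: unregister job_F -> active={job_D:*/11}
Op 8: unregister job_D -> active={}
Op 9: register job_E */3 -> active={job_E:*/3}
Op 10: register job_C */3 -> active={job_C:*/3, job_E:*/3}
Op 11: register job_A */9 -> active={job_A:*/9, job_C:*/3, job_E:*/3}
  job_A: interval 9, next fire after T=154 is 162
  job_C: interval 3, next fire after T=154 is 156
  job_E: interval 3, next fire after T=154 is 156
Earliest fire time = 156 (job job_C)

Answer: 156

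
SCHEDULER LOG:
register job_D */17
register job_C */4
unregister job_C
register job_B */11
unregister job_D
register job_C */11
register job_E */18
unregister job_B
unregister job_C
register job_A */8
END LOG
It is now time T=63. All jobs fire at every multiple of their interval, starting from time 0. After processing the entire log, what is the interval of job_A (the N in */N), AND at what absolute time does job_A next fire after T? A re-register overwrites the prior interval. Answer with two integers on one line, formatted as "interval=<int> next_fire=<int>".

Op 1: register job_D */17 -> active={job_D:*/17}
Op 2: register job_C */4 -> active={job_C:*/4, job_D:*/17}
Op 3: unregister job_C -> active={job_D:*/17}
Op 4: register job_B */11 -> active={job_B:*/11, job_D:*/17}
Op 5: unregister job_D -> active={job_B:*/11}
Op 6: register job_C */11 -> active={job_B:*/11, job_C:*/11}
Op 7: register job_E */18 -> active={job_B:*/11, job_C:*/11, job_E:*/18}
Op 8: unregister job_B -> active={job_C:*/11, job_E:*/18}
Op 9: unregister job_C -> active={job_E:*/18}
Op 10: register job_A */8 -> active={job_A:*/8, job_E:*/18}
Final interval of job_A = 8
Next fire of job_A after T=63: (63//8+1)*8 = 64

Answer: interval=8 next_fire=64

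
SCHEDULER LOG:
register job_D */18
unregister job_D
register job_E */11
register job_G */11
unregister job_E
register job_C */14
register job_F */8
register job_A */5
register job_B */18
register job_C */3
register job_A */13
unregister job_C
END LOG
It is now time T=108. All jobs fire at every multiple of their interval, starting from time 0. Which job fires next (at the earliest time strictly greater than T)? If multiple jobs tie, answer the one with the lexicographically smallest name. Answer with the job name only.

Op 1: register job_D */18 -> active={job_D:*/18}
Op 2: unregister job_D -> active={}
Op 3: register job_E */11 -> active={job_E:*/11}
Op 4: register job_G */11 -> active={job_E:*/11, job_G:*/11}
Op 5: unregister job_E -> active={job_G:*/11}
Op 6: register job_C */14 -> active={job_C:*/14, job_G:*/11}
Op 7: register job_F */8 -> active={job_C:*/14, job_F:*/8, job_G:*/11}
Op 8: register job_A */5 -> active={job_A:*/5, job_C:*/14, job_F:*/8, job_G:*/11}
Op 9: register job_B */18 -> active={job_A:*/5, job_B:*/18, job_C:*/14, job_F:*/8, job_G:*/11}
Op 10: register job_C */3 -> active={job_A:*/5, job_B:*/18, job_C:*/3, job_F:*/8, job_G:*/11}
Op 11: register job_A */13 -> active={job_A:*/13, job_B:*/18, job_C:*/3, job_F:*/8, job_G:*/11}
Op 12: unregister job_C -> active={job_A:*/13, job_B:*/18, job_F:*/8, job_G:*/11}
  job_A: interval 13, next fire after T=108 is 117
  job_B: interval 18, next fire after T=108 is 126
  job_F: interval 8, next fire after T=108 is 112
  job_G: interval 11, next fire after T=108 is 110
Earliest = 110, winner (lex tiebreak) = job_G

Answer: job_G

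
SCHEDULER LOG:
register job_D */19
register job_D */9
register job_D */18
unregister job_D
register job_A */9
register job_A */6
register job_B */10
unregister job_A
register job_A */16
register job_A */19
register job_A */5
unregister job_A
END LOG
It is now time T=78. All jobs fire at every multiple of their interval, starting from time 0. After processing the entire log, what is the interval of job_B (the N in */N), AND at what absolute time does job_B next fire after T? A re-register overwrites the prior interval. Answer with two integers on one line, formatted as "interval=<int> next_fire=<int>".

Op 1: register job_D */19 -> active={job_D:*/19}
Op 2: register job_D */9 -> active={job_D:*/9}
Op 3: register job_D */18 -> active={job_D:*/18}
Op 4: unregister job_D -> active={}
Op 5: register job_A */9 -> active={job_A:*/9}
Op 6: register job_A */6 -> active={job_A:*/6}
Op 7: register job_B */10 -> active={job_A:*/6, job_B:*/10}
Op 8: unregister job_A -> active={job_B:*/10}
Op 9: register job_A */16 -> active={job_A:*/16, job_B:*/10}
Op 10: register job_A */19 -> active={job_A:*/19, job_B:*/10}
Op 11: register job_A */5 -> active={job_A:*/5, job_B:*/10}
Op 12: unregister job_A -> active={job_B:*/10}
Final interval of job_B = 10
Next fire of job_B after T=78: (78//10+1)*10 = 80

Answer: interval=10 next_fire=80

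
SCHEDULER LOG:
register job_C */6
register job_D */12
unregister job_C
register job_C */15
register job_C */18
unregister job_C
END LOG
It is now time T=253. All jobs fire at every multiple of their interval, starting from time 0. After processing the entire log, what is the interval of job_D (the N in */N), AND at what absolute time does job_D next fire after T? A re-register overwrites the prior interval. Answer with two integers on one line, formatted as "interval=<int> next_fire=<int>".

Op 1: register job_C */6 -> active={job_C:*/6}
Op 2: register job_D */12 -> active={job_C:*/6, job_D:*/12}
Op 3: unregister job_C -> active={job_D:*/12}
Op 4: register job_C */15 -> active={job_C:*/15, job_D:*/12}
Op 5: register job_C */18 -> active={job_C:*/18, job_D:*/12}
Op 6: unregister job_C -> active={job_D:*/12}
Final interval of job_D = 12
Next fire of job_D after T=253: (253//12+1)*12 = 264

Answer: interval=12 next_fire=264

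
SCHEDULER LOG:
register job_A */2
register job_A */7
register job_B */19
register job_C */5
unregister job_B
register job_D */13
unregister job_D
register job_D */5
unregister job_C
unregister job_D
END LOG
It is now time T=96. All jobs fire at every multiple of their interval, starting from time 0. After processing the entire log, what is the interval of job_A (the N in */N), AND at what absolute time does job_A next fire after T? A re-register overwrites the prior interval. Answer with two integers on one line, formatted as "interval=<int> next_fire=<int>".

Op 1: register job_A */2 -> active={job_A:*/2}
Op 2: register job_A */7 -> active={job_A:*/7}
Op 3: register job_B */19 -> active={job_A:*/7, job_B:*/19}
Op 4: register job_C */5 -> active={job_A:*/7, job_B:*/19, job_C:*/5}
Op 5: unregister job_B -> active={job_A:*/7, job_C:*/5}
Op 6: register job_D */13 -> active={job_A:*/7, job_C:*/5, job_D:*/13}
Op 7: unregister job_D -> active={job_A:*/7, job_C:*/5}
Op 8: register job_D */5 -> active={job_A:*/7, job_C:*/5, job_D:*/5}
Op 9: unregister job_C -> active={job_A:*/7, job_D:*/5}
Op 10: unregister job_D -> active={job_A:*/7}
Final interval of job_A = 7
Next fire of job_A after T=96: (96//7+1)*7 = 98

Answer: interval=7 next_fire=98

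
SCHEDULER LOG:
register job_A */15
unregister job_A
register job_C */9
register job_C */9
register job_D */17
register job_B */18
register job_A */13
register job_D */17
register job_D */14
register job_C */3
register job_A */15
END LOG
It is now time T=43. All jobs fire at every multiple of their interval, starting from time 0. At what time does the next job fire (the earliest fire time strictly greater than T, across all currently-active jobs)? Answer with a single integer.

Answer: 45

Derivation:
Op 1: register job_A */15 -> active={job_A:*/15}
Op 2: unregister job_A -> active={}
Op 3: register job_C */9 -> active={job_C:*/9}
Op 4: register job_C */9 -> active={job_C:*/9}
Op 5: register job_D */17 -> active={job_C:*/9, job_D:*/17}
Op 6: register job_B */18 -> active={job_B:*/18, job_C:*/9, job_D:*/17}
Op 7: register job_A */13 -> active={job_A:*/13, job_B:*/18, job_C:*/9, job_D:*/17}
Op 8: register job_D */17 -> active={job_A:*/13, job_B:*/18, job_C:*/9, job_D:*/17}
Op 9: register job_D */14 -> active={job_A:*/13, job_B:*/18, job_C:*/9, job_D:*/14}
Op 10: register job_C */3 -> active={job_A:*/13, job_B:*/18, job_C:*/3, job_D:*/14}
Op 11: register job_A */15 -> active={job_A:*/15, job_B:*/18, job_C:*/3, job_D:*/14}
  job_A: interval 15, next fire after T=43 is 45
  job_B: interval 18, next fire after T=43 is 54
  job_C: interval 3, next fire after T=43 is 45
  job_D: interval 14, next fire after T=43 is 56
Earliest fire time = 45 (job job_A)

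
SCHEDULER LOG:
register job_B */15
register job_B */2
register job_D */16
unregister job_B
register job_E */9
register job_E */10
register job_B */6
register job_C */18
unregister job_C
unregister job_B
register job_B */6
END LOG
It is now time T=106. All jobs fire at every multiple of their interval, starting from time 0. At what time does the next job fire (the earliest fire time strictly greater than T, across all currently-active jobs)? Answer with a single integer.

Op 1: register job_B */15 -> active={job_B:*/15}
Op 2: register job_B */2 -> active={job_B:*/2}
Op 3: register job_D */16 -> active={job_B:*/2, job_D:*/16}
Op 4: unregister job_B -> active={job_D:*/16}
Op 5: register job_E */9 -> active={job_D:*/16, job_E:*/9}
Op 6: register job_E */10 -> active={job_D:*/16, job_E:*/10}
Op 7: register job_B */6 -> active={job_B:*/6, job_D:*/16, job_E:*/10}
Op 8: register job_C */18 -> active={job_B:*/6, job_C:*/18, job_D:*/16, job_E:*/10}
Op 9: unregister job_C -> active={job_B:*/6, job_D:*/16, job_E:*/10}
Op 10: unregister job_B -> active={job_D:*/16, job_E:*/10}
Op 11: register job_B */6 -> active={job_B:*/6, job_D:*/16, job_E:*/10}
  job_B: interval 6, next fire after T=106 is 108
  job_D: interval 16, next fire after T=106 is 112
  job_E: interval 10, next fire after T=106 is 110
Earliest fire time = 108 (job job_B)

Answer: 108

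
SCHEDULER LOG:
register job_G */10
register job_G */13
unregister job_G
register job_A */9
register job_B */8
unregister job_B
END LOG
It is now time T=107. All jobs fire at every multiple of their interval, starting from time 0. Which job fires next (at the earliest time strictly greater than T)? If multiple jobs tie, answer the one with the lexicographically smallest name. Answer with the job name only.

Answer: job_A

Derivation:
Op 1: register job_G */10 -> active={job_G:*/10}
Op 2: register job_G */13 -> active={job_G:*/13}
Op 3: unregister job_G -> active={}
Op 4: register job_A */9 -> active={job_A:*/9}
Op 5: register job_B */8 -> active={job_A:*/9, job_B:*/8}
Op 6: unregister job_B -> active={job_A:*/9}
  job_A: interval 9, next fire after T=107 is 108
Earliest = 108, winner (lex tiebreak) = job_A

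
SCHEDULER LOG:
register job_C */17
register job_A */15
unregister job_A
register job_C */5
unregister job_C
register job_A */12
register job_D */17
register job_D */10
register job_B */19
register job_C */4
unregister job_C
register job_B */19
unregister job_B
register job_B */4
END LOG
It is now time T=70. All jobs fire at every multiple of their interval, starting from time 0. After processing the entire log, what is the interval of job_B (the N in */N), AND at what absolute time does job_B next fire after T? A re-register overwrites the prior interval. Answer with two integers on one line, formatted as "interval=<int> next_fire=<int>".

Op 1: register job_C */17 -> active={job_C:*/17}
Op 2: register job_A */15 -> active={job_A:*/15, job_C:*/17}
Op 3: unregister job_A -> active={job_C:*/17}
Op 4: register job_C */5 -> active={job_C:*/5}
Op 5: unregister job_C -> active={}
Op 6: register job_A */12 -> active={job_A:*/12}
Op 7: register job_D */17 -> active={job_A:*/12, job_D:*/17}
Op 8: register job_D */10 -> active={job_A:*/12, job_D:*/10}
Op 9: register job_B */19 -> active={job_A:*/12, job_B:*/19, job_D:*/10}
Op 10: register job_C */4 -> active={job_A:*/12, job_B:*/19, job_C:*/4, job_D:*/10}
Op 11: unregister job_C -> active={job_A:*/12, job_B:*/19, job_D:*/10}
Op 12: register job_B */19 -> active={job_A:*/12, job_B:*/19, job_D:*/10}
Op 13: unregister job_B -> active={job_A:*/12, job_D:*/10}
Op 14: register job_B */4 -> active={job_A:*/12, job_B:*/4, job_D:*/10}
Final interval of job_B = 4
Next fire of job_B after T=70: (70//4+1)*4 = 72

Answer: interval=4 next_fire=72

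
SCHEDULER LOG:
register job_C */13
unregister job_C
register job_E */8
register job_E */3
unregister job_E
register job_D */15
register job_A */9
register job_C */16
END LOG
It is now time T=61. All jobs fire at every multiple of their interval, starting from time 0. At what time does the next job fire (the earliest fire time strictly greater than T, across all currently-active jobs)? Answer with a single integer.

Answer: 63

Derivation:
Op 1: register job_C */13 -> active={job_C:*/13}
Op 2: unregister job_C -> active={}
Op 3: register job_E */8 -> active={job_E:*/8}
Op 4: register job_E */3 -> active={job_E:*/3}
Op 5: unregister job_E -> active={}
Op 6: register job_D */15 -> active={job_D:*/15}
Op 7: register job_A */9 -> active={job_A:*/9, job_D:*/15}
Op 8: register job_C */16 -> active={job_A:*/9, job_C:*/16, job_D:*/15}
  job_A: interval 9, next fire after T=61 is 63
  job_C: interval 16, next fire after T=61 is 64
  job_D: interval 15, next fire after T=61 is 75
Earliest fire time = 63 (job job_A)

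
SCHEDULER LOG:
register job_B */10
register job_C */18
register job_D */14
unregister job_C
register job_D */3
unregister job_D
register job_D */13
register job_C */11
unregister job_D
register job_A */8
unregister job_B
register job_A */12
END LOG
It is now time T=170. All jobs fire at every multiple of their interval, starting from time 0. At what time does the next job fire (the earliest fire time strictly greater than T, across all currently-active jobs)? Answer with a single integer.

Answer: 176

Derivation:
Op 1: register job_B */10 -> active={job_B:*/10}
Op 2: register job_C */18 -> active={job_B:*/10, job_C:*/18}
Op 3: register job_D */14 -> active={job_B:*/10, job_C:*/18, job_D:*/14}
Op 4: unregister job_C -> active={job_B:*/10, job_D:*/14}
Op 5: register job_D */3 -> active={job_B:*/10, job_D:*/3}
Op 6: unregister job_D -> active={job_B:*/10}
Op 7: register job_D */13 -> active={job_B:*/10, job_D:*/13}
Op 8: register job_C */11 -> active={job_B:*/10, job_C:*/11, job_D:*/13}
Op 9: unregister job_D -> active={job_B:*/10, job_C:*/11}
Op 10: register job_A */8 -> active={job_A:*/8, job_B:*/10, job_C:*/11}
Op 11: unregister job_B -> active={job_A:*/8, job_C:*/11}
Op 12: register job_A */12 -> active={job_A:*/12, job_C:*/11}
  job_A: interval 12, next fire after T=170 is 180
  job_C: interval 11, next fire after T=170 is 176
Earliest fire time = 176 (job job_C)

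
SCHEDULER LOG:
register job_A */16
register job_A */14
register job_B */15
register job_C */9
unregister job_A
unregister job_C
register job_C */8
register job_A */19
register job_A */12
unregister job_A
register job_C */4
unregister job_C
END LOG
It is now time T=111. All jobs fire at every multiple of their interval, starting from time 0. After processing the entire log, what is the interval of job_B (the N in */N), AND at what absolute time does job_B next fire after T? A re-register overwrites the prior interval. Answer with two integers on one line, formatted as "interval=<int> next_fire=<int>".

Op 1: register job_A */16 -> active={job_A:*/16}
Op 2: register job_A */14 -> active={job_A:*/14}
Op 3: register job_B */15 -> active={job_A:*/14, job_B:*/15}
Op 4: register job_C */9 -> active={job_A:*/14, job_B:*/15, job_C:*/9}
Op 5: unregister job_A -> active={job_B:*/15, job_C:*/9}
Op 6: unregister job_C -> active={job_B:*/15}
Op 7: register job_C */8 -> active={job_B:*/15, job_C:*/8}
Op 8: register job_A */19 -> active={job_A:*/19, job_B:*/15, job_C:*/8}
Op 9: register job_A */12 -> active={job_A:*/12, job_B:*/15, job_C:*/8}
Op 10: unregister job_A -> active={job_B:*/15, job_C:*/8}
Op 11: register job_C */4 -> active={job_B:*/15, job_C:*/4}
Op 12: unregister job_C -> active={job_B:*/15}
Final interval of job_B = 15
Next fire of job_B after T=111: (111//15+1)*15 = 120

Answer: interval=15 next_fire=120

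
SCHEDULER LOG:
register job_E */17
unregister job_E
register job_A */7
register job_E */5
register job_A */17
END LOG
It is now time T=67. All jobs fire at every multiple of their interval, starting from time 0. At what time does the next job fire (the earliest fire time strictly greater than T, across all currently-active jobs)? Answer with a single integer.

Answer: 68

Derivation:
Op 1: register job_E */17 -> active={job_E:*/17}
Op 2: unregister job_E -> active={}
Op 3: register job_A */7 -> active={job_A:*/7}
Op 4: register job_E */5 -> active={job_A:*/7, job_E:*/5}
Op 5: register job_A */17 -> active={job_A:*/17, job_E:*/5}
  job_A: interval 17, next fire after T=67 is 68
  job_E: interval 5, next fire after T=67 is 70
Earliest fire time = 68 (job job_A)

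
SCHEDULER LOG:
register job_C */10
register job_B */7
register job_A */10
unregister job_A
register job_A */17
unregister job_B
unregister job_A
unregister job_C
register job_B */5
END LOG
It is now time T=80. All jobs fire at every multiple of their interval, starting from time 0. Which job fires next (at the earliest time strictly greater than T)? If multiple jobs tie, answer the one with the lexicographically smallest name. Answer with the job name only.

Answer: job_B

Derivation:
Op 1: register job_C */10 -> active={job_C:*/10}
Op 2: register job_B */7 -> active={job_B:*/7, job_C:*/10}
Op 3: register job_A */10 -> active={job_A:*/10, job_B:*/7, job_C:*/10}
Op 4: unregister job_A -> active={job_B:*/7, job_C:*/10}
Op 5: register job_A */17 -> active={job_A:*/17, job_B:*/7, job_C:*/10}
Op 6: unregister job_B -> active={job_A:*/17, job_C:*/10}
Op 7: unregister job_A -> active={job_C:*/10}
Op 8: unregister job_C -> active={}
Op 9: register job_B */5 -> active={job_B:*/5}
  job_B: interval 5, next fire after T=80 is 85
Earliest = 85, winner (lex tiebreak) = job_B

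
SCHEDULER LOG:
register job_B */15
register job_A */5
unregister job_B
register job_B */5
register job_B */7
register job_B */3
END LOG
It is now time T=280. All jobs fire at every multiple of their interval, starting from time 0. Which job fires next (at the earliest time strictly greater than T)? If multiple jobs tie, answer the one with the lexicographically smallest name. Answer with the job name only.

Op 1: register job_B */15 -> active={job_B:*/15}
Op 2: register job_A */5 -> active={job_A:*/5, job_B:*/15}
Op 3: unregister job_B -> active={job_A:*/5}
Op 4: register job_B */5 -> active={job_A:*/5, job_B:*/5}
Op 5: register job_B */7 -> active={job_A:*/5, job_B:*/7}
Op 6: register job_B */3 -> active={job_A:*/5, job_B:*/3}
  job_A: interval 5, next fire after T=280 is 285
  job_B: interval 3, next fire after T=280 is 282
Earliest = 282, winner (lex tiebreak) = job_B

Answer: job_B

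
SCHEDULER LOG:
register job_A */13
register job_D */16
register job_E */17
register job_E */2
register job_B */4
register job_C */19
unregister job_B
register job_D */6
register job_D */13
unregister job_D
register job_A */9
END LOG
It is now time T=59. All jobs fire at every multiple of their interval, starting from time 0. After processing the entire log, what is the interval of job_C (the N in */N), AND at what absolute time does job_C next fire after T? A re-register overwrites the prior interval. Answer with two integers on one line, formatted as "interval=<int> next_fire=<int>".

Op 1: register job_A */13 -> active={job_A:*/13}
Op 2: register job_D */16 -> active={job_A:*/13, job_D:*/16}
Op 3: register job_E */17 -> active={job_A:*/13, job_D:*/16, job_E:*/17}
Op 4: register job_E */2 -> active={job_A:*/13, job_D:*/16, job_E:*/2}
Op 5: register job_B */4 -> active={job_A:*/13, job_B:*/4, job_D:*/16, job_E:*/2}
Op 6: register job_C */19 -> active={job_A:*/13, job_B:*/4, job_C:*/19, job_D:*/16, job_E:*/2}
Op 7: unregister job_B -> active={job_A:*/13, job_C:*/19, job_D:*/16, job_E:*/2}
Op 8: register job_D */6 -> active={job_A:*/13, job_C:*/19, job_D:*/6, job_E:*/2}
Op 9: register job_D */13 -> active={job_A:*/13, job_C:*/19, job_D:*/13, job_E:*/2}
Op 10: unregister job_D -> active={job_A:*/13, job_C:*/19, job_E:*/2}
Op 11: register job_A */9 -> active={job_A:*/9, job_C:*/19, job_E:*/2}
Final interval of job_C = 19
Next fire of job_C after T=59: (59//19+1)*19 = 76

Answer: interval=19 next_fire=76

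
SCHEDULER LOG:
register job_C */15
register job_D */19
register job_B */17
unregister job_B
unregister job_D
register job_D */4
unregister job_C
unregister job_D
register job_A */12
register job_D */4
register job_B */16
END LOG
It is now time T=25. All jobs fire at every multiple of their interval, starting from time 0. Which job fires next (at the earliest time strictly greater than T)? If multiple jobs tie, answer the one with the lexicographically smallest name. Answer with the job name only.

Op 1: register job_C */15 -> active={job_C:*/15}
Op 2: register job_D */19 -> active={job_C:*/15, job_D:*/19}
Op 3: register job_B */17 -> active={job_B:*/17, job_C:*/15, job_D:*/19}
Op 4: unregister job_B -> active={job_C:*/15, job_D:*/19}
Op 5: unregister job_D -> active={job_C:*/15}
Op 6: register job_D */4 -> active={job_C:*/15, job_D:*/4}
Op 7: unregister job_C -> active={job_D:*/4}
Op 8: unregister job_D -> active={}
Op 9: register job_A */12 -> active={job_A:*/12}
Op 10: register job_D */4 -> active={job_A:*/12, job_D:*/4}
Op 11: register job_B */16 -> active={job_A:*/12, job_B:*/16, job_D:*/4}
  job_A: interval 12, next fire after T=25 is 36
  job_B: interval 16, next fire after T=25 is 32
  job_D: interval 4, next fire after T=25 is 28
Earliest = 28, winner (lex tiebreak) = job_D

Answer: job_D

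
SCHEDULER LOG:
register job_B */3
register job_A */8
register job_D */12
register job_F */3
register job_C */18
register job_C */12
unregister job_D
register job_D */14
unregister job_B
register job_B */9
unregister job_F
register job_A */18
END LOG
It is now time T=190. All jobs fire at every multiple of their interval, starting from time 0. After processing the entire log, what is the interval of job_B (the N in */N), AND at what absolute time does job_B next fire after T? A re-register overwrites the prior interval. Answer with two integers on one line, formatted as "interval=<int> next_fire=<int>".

Op 1: register job_B */3 -> active={job_B:*/3}
Op 2: register job_A */8 -> active={job_A:*/8, job_B:*/3}
Op 3: register job_D */12 -> active={job_A:*/8, job_B:*/3, job_D:*/12}
Op 4: register job_F */3 -> active={job_A:*/8, job_B:*/3, job_D:*/12, job_F:*/3}
Op 5: register job_C */18 -> active={job_A:*/8, job_B:*/3, job_C:*/18, job_D:*/12, job_F:*/3}
Op 6: register job_C */12 -> active={job_A:*/8, job_B:*/3, job_C:*/12, job_D:*/12, job_F:*/3}
Op 7: unregister job_D -> active={job_A:*/8, job_B:*/3, job_C:*/12, job_F:*/3}
Op 8: register job_D */14 -> active={job_A:*/8, job_B:*/3, job_C:*/12, job_D:*/14, job_F:*/3}
Op 9: unregister job_B -> active={job_A:*/8, job_C:*/12, job_D:*/14, job_F:*/3}
Op 10: register job_B */9 -> active={job_A:*/8, job_B:*/9, job_C:*/12, job_D:*/14, job_F:*/3}
Op 11: unregister job_F -> active={job_A:*/8, job_B:*/9, job_C:*/12, job_D:*/14}
Op 12: register job_A */18 -> active={job_A:*/18, job_B:*/9, job_C:*/12, job_D:*/14}
Final interval of job_B = 9
Next fire of job_B after T=190: (190//9+1)*9 = 198

Answer: interval=9 next_fire=198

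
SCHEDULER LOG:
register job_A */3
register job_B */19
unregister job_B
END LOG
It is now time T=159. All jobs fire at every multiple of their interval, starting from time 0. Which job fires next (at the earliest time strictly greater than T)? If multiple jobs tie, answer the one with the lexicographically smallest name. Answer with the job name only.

Op 1: register job_A */3 -> active={job_A:*/3}
Op 2: register job_B */19 -> active={job_A:*/3, job_B:*/19}
Op 3: unregister job_B -> active={job_A:*/3}
  job_A: interval 3, next fire after T=159 is 162
Earliest = 162, winner (lex tiebreak) = job_A

Answer: job_A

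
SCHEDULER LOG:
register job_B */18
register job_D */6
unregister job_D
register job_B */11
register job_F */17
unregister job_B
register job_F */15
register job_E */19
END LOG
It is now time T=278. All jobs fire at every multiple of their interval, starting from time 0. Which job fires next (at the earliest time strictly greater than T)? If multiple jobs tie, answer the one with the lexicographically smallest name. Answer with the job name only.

Op 1: register job_B */18 -> active={job_B:*/18}
Op 2: register job_D */6 -> active={job_B:*/18, job_D:*/6}
Op 3: unregister job_D -> active={job_B:*/18}
Op 4: register job_B */11 -> active={job_B:*/11}
Op 5: register job_F */17 -> active={job_B:*/11, job_F:*/17}
Op 6: unregister job_B -> active={job_F:*/17}
Op 7: register job_F */15 -> active={job_F:*/15}
Op 8: register job_E */19 -> active={job_E:*/19, job_F:*/15}
  job_E: interval 19, next fire after T=278 is 285
  job_F: interval 15, next fire after T=278 is 285
Earliest = 285, winner (lex tiebreak) = job_E

Answer: job_E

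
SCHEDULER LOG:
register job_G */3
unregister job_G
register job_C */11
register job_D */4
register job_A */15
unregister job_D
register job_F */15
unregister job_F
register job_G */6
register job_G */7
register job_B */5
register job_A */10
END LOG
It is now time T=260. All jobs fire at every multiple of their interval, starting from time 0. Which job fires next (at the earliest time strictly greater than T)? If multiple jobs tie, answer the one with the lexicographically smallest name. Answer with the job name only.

Answer: job_C

Derivation:
Op 1: register job_G */3 -> active={job_G:*/3}
Op 2: unregister job_G -> active={}
Op 3: register job_C */11 -> active={job_C:*/11}
Op 4: register job_D */4 -> active={job_C:*/11, job_D:*/4}
Op 5: register job_A */15 -> active={job_A:*/15, job_C:*/11, job_D:*/4}
Op 6: unregister job_D -> active={job_A:*/15, job_C:*/11}
Op 7: register job_F */15 -> active={job_A:*/15, job_C:*/11, job_F:*/15}
Op 8: unregister job_F -> active={job_A:*/15, job_C:*/11}
Op 9: register job_G */6 -> active={job_A:*/15, job_C:*/11, job_G:*/6}
Op 10: register job_G */7 -> active={job_A:*/15, job_C:*/11, job_G:*/7}
Op 11: register job_B */5 -> active={job_A:*/15, job_B:*/5, job_C:*/11, job_G:*/7}
Op 12: register job_A */10 -> active={job_A:*/10, job_B:*/5, job_C:*/11, job_G:*/7}
  job_A: interval 10, next fire after T=260 is 270
  job_B: interval 5, next fire after T=260 is 265
  job_C: interval 11, next fire after T=260 is 264
  job_G: interval 7, next fire after T=260 is 266
Earliest = 264, winner (lex tiebreak) = job_C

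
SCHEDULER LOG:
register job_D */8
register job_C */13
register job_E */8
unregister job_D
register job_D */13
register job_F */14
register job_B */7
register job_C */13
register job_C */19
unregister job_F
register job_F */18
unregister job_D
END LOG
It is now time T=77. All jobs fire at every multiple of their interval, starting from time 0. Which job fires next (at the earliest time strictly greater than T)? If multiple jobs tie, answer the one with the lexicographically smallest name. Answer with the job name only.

Op 1: register job_D */8 -> active={job_D:*/8}
Op 2: register job_C */13 -> active={job_C:*/13, job_D:*/8}
Op 3: register job_E */8 -> active={job_C:*/13, job_D:*/8, job_E:*/8}
Op 4: unregister job_D -> active={job_C:*/13, job_E:*/8}
Op 5: register job_D */13 -> active={job_C:*/13, job_D:*/13, job_E:*/8}
Op 6: register job_F */14 -> active={job_C:*/13, job_D:*/13, job_E:*/8, job_F:*/14}
Op 7: register job_B */7 -> active={job_B:*/7, job_C:*/13, job_D:*/13, job_E:*/8, job_F:*/14}
Op 8: register job_C */13 -> active={job_B:*/7, job_C:*/13, job_D:*/13, job_E:*/8, job_F:*/14}
Op 9: register job_C */19 -> active={job_B:*/7, job_C:*/19, job_D:*/13, job_E:*/8, job_F:*/14}
Op 10: unregister job_F -> active={job_B:*/7, job_C:*/19, job_D:*/13, job_E:*/8}
Op 11: register job_F */18 -> active={job_B:*/7, job_C:*/19, job_D:*/13, job_E:*/8, job_F:*/18}
Op 12: unregister job_D -> active={job_B:*/7, job_C:*/19, job_E:*/8, job_F:*/18}
  job_B: interval 7, next fire after T=77 is 84
  job_C: interval 19, next fire after T=77 is 95
  job_E: interval 8, next fire after T=77 is 80
  job_F: interval 18, next fire after T=77 is 90
Earliest = 80, winner (lex tiebreak) = job_E

Answer: job_E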